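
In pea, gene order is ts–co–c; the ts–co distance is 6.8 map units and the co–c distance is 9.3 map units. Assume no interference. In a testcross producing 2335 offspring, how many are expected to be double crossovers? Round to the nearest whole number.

Map distances give recombination frequencies of 0.068 and 0.093 for the two intervals.
With no interference, expected double-crossover frequency = 0.068 × 0.093 = 0.00632.
Expected number = 0.00632 × 2335 = 14.77 ≈ 15.

15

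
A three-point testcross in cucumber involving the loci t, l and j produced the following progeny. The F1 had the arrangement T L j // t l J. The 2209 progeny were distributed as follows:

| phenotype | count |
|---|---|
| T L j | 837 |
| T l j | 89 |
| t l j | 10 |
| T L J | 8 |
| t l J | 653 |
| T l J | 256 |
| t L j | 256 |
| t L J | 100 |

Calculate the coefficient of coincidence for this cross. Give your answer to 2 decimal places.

The two rarest classes, T L J and t l j, are the double crossovers. Comparing them with the parentals, only the j allele has switched, so j is the middle locus and the order is t – j – l.
t–j: (512 + 18)/2209 = 0.2399; j–l: (189 + 18)/2209 = 0.0937.
Expected DCO frequency = 0.2399 × 0.0937 ≈ 0.02248; observed = 18/2209 ≈ 0.00815.
Coefficient of coincidence = 0.00815/0.02248 ≈ 0.36.

0.36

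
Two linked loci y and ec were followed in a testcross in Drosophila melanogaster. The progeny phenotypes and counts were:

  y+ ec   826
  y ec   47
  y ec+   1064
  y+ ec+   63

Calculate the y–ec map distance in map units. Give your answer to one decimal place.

5.5 map units

The two most frequent classes, y+ ec (826) and y ec+ (1064), are the parental types, so the F1 was y+ ec / y ec+.
The recombinant classes are y+ ec+ and y ec: 63 + 47 = 110.
Recombination frequency = 110/2000 = 0.0550 ≈ 5.5%, i.e. 5.5 map units.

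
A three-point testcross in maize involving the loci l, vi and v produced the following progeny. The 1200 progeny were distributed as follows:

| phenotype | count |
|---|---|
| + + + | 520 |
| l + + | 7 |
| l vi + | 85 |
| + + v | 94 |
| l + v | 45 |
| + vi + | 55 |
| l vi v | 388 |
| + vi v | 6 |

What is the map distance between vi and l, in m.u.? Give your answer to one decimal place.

9.4 m.u.

The two most frequent reciprocal classes, + + + and l vi v, are the parental types, so the F1 was + + + / l vi v.
The two rarest classes, l + + and + vi v, are the double crossovers. Comparing them with the parentals, only the l allele has switched, so l is the middle locus and the order is v – l – vi.
Crossovers in the l–vi interval produce the single-crossover classes + vi + and l + v (55 + 45 = 100) plus the double crossovers (13).
RF(l–vi) = (100 + 13) / 1200 = 113/1200 = 0.0942 → 9.4 m.u.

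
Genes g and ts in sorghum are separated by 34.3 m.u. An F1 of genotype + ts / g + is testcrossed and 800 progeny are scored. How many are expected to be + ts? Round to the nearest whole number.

263

A map distance of 34.3 m.u. corresponds to a recombination frequency of 0.343.
The F1 is + ts / g +, so + ts is a parental gamete class with expected frequency (1 − r)/2 = 0.657/2 = 0.3285.
Expected number = 0.3285 × 800 = 262.80 ≈ 263.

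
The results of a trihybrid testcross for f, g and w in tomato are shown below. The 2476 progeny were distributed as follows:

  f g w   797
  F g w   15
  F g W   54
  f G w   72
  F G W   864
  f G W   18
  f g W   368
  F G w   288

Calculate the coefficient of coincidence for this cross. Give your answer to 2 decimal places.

0.75

The two most frequent reciprocal classes, f g w and F G W, are the parental types, so the F1 was f g w / F G W.
The two rarest classes, F g w and f G W, are the double crossovers. Comparing them with the parentals, only the f allele has switched, so f is the middle locus and the order is w – f – g.
w–f: (656 + 33)/2476 = 0.2783; f–g: (126 + 33)/2476 = 0.0642.
Expected DCO frequency = 0.2783 × 0.0642 ≈ 0.01787; observed = 33/2476 ≈ 0.01333.
Coefficient of coincidence = 0.01333/0.01787 ≈ 0.75.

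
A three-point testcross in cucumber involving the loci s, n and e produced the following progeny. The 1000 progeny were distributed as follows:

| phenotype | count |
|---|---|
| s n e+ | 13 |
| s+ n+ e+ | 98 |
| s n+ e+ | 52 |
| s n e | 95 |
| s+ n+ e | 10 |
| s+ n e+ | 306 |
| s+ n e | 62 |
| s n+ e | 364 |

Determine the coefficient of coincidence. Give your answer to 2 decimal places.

0.78

The two most frequent reciprocal classes, s+ n e+ and s n+ e, are the parental types, so the F1 was s+ n e+ / s n+ e.
The two rarest classes, s n e+ and s+ n+ e, are the double crossovers. Comparing them with the parentals, only the s allele has switched, so s is the middle locus and the order is e – s – n.
e–s: (114 + 23)/1000 = 0.1370; s–n: (193 + 23)/1000 = 0.2160.
Expected DCO frequency = 0.1370 × 0.2160 ≈ 0.02959; observed = 23/1000 ≈ 0.02300.
Coefficient of coincidence = 0.02300/0.02959 ≈ 0.78.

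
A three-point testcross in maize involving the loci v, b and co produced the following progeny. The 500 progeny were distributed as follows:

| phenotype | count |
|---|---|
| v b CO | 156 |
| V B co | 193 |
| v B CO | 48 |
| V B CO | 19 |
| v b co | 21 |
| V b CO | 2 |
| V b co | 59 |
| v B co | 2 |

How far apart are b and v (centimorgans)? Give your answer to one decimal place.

22.2 centimorgans

The two most frequent reciprocal classes, V B co and v b CO, are the parental types, so the F1 was V B co / v b CO.
The two rarest classes, v B co and V b CO, are the double crossovers. Comparing them with the parentals, only the v allele has switched, so v is the middle locus and the order is b – v – co.
Crossovers in the b–v interval produce the single-crossover classes V b co and v B CO (59 + 48 = 107) plus the double crossovers (4).
RF(b–v) = (107 + 4) / 500 = 111/500 = 0.2220 → 22.2 centimorgans.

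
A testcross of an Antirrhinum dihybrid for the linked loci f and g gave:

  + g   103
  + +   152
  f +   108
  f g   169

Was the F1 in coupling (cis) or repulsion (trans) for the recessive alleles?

The two most frequent classes are + + (152) and f g (169); these are the parental (non-recombinant) types.
So the F1 carried + + on one chromosome and f g on the other — the recessive alleles are on the same chromosome (cis / coupling).

cis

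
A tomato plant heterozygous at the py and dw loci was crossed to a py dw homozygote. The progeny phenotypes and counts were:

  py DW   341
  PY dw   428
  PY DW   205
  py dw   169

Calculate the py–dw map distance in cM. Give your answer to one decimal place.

The two most frequent classes, PY dw (428) and py DW (341), are the parental types, so the F1 was PY dw / py DW.
The recombinant classes are PY DW and py dw: 205 + 169 = 374.
Recombination frequency = 374/1143 = 0.3272 ≈ 32.7%, i.e. 32.7 cM.

32.7 cM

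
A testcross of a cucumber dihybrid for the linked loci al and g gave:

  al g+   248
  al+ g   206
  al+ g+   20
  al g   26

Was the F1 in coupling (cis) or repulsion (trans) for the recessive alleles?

trans

The two most frequent classes are al+ g (206) and al g+ (248); these are the parental (non-recombinant) types.
So the F1 carried al+ g on one chromosome and al g+ on the other — the recessive alleles are on opposite chromosomes (trans / repulsion).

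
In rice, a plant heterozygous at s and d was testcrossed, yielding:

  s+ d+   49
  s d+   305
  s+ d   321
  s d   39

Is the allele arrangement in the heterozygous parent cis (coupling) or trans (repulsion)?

The two most frequent classes are s+ d (321) and s d+ (305); these are the parental (non-recombinant) types.
So the F1 carried s+ d on one chromosome and s d+ on the other — the recessive alleles are on opposite chromosomes (trans / repulsion).

trans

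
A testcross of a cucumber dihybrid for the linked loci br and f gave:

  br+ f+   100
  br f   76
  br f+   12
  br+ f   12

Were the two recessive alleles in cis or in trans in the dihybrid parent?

The two most frequent classes are br+ f+ (100) and br f (76); these are the parental (non-recombinant) types.
So the F1 carried br+ f+ on one chromosome and br f on the other — the recessive alleles are on the same chromosome (cis / coupling).

cis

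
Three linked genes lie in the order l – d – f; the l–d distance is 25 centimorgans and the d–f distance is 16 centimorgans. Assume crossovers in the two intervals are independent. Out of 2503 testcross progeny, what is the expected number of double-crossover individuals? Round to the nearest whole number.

100

Map distances give recombination frequencies of 0.250 and 0.160 for the two intervals.
With no interference, expected double-crossover frequency = 0.250 × 0.160 = 0.04000.
Expected number = 0.04000 × 2503 = 100.12 ≈ 100.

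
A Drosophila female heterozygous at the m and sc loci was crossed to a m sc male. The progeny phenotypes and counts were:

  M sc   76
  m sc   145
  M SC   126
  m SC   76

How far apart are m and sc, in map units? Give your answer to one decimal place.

The two most frequent classes, M SC (126) and m sc (145), are the parental types, so the F1 was M SC / m sc.
The recombinant classes are M sc and m SC: 76 + 76 = 152.
Recombination frequency = 152/423 = 0.3593 ≈ 35.9%, i.e. 35.9 map units.

35.9 map units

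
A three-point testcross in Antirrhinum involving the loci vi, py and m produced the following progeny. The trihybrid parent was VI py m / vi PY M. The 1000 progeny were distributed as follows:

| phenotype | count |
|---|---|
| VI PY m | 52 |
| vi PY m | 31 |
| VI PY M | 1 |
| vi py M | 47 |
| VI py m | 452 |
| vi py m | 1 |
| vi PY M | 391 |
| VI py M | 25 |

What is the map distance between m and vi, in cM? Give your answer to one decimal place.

The two rarest classes, vi py m and VI PY M, are the double crossovers. Comparing them with the parentals, only the vi allele has switched, so vi is the middle locus and the order is m – vi – py.
Crossovers in the m–vi interval produce the single-crossover classes VI py M and vi PY m (25 + 31 = 56) plus the double crossovers (2).
RF(m–vi) = (56 + 2) / 1000 = 58/1000 = 0.0580 → 5.8 cM.

5.8 cM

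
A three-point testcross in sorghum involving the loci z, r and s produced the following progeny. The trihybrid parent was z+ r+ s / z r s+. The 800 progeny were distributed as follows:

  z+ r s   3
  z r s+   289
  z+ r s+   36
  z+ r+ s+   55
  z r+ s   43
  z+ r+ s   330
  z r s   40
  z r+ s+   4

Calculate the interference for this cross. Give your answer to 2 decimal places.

The two rarest classes, z+ r s and z r+ s+, are the double crossovers. Comparing them with the parentals, only the r allele has switched, so r is the middle locus and the order is s – r – z.
s–r: (95 + 7)/800 = 0.1275; r–z: (79 + 7)/800 = 0.1075.
Expected DCO frequency = 0.1275 × 0.1075 ≈ 0.01371; observed = 7/800 ≈ 0.00875.
Coefficient of coincidence = 0.00875/0.01371 ≈ 0.64; interference = 1 − 0.64 = 0.36.

0.36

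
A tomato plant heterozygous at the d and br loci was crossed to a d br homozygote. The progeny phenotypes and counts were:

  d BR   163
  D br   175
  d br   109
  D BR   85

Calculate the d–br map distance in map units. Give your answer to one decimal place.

36.5 map units

The two most frequent classes, D br (175) and d BR (163), are the parental types, so the F1 was D br / d BR.
The recombinant classes are D BR and d br: 85 + 109 = 194.
Recombination frequency = 194/532 = 0.3647 ≈ 36.5%, i.e. 36.5 map units.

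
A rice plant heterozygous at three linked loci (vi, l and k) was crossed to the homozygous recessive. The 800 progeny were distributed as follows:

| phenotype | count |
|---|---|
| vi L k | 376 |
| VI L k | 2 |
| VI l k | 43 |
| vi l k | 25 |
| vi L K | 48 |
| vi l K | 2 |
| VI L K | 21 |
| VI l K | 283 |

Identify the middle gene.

vi

The two most frequent reciprocal classes, vi L k and VI l K, are the parental types, so the F1 was vi L k / VI l K.
The two rarest classes, VI L k and vi l K, are the double crossovers. Comparing them with the parentals, only the vi allele has switched, so vi is the middle locus and the order is l – vi – k.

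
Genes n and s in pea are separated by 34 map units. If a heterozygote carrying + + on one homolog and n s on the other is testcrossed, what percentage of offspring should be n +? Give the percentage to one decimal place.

17.0%

A map distance of 34 map units corresponds to a recombination frequency of 0.340.
The F1 is + + / n s, so n + is a recombinant gamete class with expected frequency r/2 = 0.340/2 = 0.1700.
That is 0.1700 = 17.0% of the progeny.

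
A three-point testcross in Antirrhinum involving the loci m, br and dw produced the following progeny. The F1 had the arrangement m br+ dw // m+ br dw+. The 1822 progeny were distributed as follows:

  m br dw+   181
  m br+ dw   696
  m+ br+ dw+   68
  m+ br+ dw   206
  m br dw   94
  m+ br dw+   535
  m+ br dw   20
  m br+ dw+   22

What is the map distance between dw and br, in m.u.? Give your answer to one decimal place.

The two rarest classes, m br+ dw+ and m+ br dw, are the double crossovers. Comparing them with the parentals, only the dw allele has switched, so dw is the middle locus and the order is m – dw – br.
Crossovers in the dw–br interval produce the single-crossover classes m br dw and m+ br+ dw+ (94 + 68 = 162) plus the double crossovers (42).
RF(dw–br) = (162 + 42) / 1822 = 204/1822 = 0.1120 → 11.2 m.u.

11.2 m.u.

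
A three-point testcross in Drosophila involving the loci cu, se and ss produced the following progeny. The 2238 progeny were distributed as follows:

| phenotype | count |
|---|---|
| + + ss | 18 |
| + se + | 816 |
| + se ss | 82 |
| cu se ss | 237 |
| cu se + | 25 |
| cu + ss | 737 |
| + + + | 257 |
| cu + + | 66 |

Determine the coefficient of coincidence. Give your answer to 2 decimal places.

0.94

The two most frequent reciprocal classes, + se + and cu + ss, are the parental types, so the F1 was + se + / cu + ss.
The two rarest classes, cu se + and + + ss, are the double crossovers. Comparing them with the parentals, only the cu allele has switched, so cu is the middle locus and the order is se – cu – ss.
se–cu: (494 + 43)/2238 = 0.2399; cu–ss: (148 + 43)/2238 = 0.0853.
Expected DCO frequency = 0.2399 × 0.0853 ≈ 0.02046; observed = 43/2238 ≈ 0.01921.
Coefficient of coincidence = 0.01921/0.02046 ≈ 0.94.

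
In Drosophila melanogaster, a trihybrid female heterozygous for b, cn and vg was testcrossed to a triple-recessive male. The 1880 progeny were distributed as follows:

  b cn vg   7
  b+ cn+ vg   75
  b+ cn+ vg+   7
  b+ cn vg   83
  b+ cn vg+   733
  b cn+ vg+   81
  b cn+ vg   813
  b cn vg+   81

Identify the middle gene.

The two most frequent reciprocal classes, b+ cn vg+ and b cn+ vg, are the parental types, so the F1 was b+ cn vg+ / b cn+ vg.
The two rarest classes, b+ cn+ vg+ and b cn vg, are the double crossovers. Comparing them with the parentals, only the cn allele has switched, so cn is the middle locus and the order is vg – cn – b.

cn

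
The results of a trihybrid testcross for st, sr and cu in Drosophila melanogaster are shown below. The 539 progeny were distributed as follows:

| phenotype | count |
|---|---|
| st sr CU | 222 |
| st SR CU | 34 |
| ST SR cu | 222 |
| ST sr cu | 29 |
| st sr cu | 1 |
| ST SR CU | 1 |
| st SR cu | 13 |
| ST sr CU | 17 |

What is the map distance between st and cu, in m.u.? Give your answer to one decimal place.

5.9 m.u.

The two most frequent reciprocal classes, ST SR cu and st sr CU, are the parental types, so the F1 was ST SR cu / st sr CU.
The two rarest classes, ST SR CU and st sr cu, are the double crossovers. Comparing them with the parentals, only the cu allele has switched, so cu is the middle locus and the order is sr – cu – st.
Crossovers in the cu–st interval produce the single-crossover classes st SR cu and ST sr CU (13 + 17 = 30) plus the double crossovers (2).
RF(cu–st) = (30 + 2) / 539 = 32/539 = 0.0594 → 5.9 m.u.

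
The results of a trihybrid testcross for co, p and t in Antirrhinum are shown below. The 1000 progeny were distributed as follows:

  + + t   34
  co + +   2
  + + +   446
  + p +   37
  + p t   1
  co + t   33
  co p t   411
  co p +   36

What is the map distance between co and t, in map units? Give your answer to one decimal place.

7.3 map units

The two most frequent reciprocal classes, + + + and co p t, are the parental types, so the F1 was + + + / co p t.
The two rarest classes, co + + and + p t, are the double crossovers. Comparing them with the parentals, only the co allele has switched, so co is the middle locus and the order is t – co – p.
Crossovers in the t–co interval produce the single-crossover classes + + t and co p + (34 + 36 = 70) plus the double crossovers (3).
RF(t–co) = (70 + 3) / 1000 = 73/1000 = 0.0730 → 7.3 map units.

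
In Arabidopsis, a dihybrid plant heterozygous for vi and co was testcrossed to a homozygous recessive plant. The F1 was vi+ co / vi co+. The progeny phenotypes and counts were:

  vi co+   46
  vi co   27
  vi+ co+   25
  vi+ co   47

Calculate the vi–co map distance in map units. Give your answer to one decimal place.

The recombinant classes are vi+ co+ and vi co: 25 + 27 = 52.
Recombination frequency = 52/145 = 0.3586 ≈ 35.9%, i.e. 35.9 map units.

35.9 map units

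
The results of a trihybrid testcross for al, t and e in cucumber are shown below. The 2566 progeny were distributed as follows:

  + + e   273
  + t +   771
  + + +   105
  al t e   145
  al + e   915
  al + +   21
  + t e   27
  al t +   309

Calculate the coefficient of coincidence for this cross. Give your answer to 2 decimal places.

The two most frequent reciprocal classes, + t + and al + e, are the parental types, so the F1 was + t + / al + e.
The two rarest classes, + t e and al + +, are the double crossovers. Comparing them with the parentals, only the e allele has switched, so e is the middle locus and the order is al – e – t.
al–e: (582 + 48)/2566 = 0.2455; e–t: (250 + 48)/2566 = 0.1161.
Expected DCO frequency = 0.2455 × 0.1161 ≈ 0.02850; observed = 48/2566 ≈ 0.01871.
Coefficient of coincidence = 0.01871/0.02850 ≈ 0.66.

0.66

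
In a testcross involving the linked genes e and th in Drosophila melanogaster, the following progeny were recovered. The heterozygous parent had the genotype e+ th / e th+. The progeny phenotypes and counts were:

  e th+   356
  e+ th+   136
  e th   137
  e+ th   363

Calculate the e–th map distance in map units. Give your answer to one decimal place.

The recombinant classes are e+ th+ and e th: 136 + 137 = 273.
Recombination frequency = 273/992 = 0.2752 ≈ 27.5%, i.e. 27.5 map units.

27.5 map units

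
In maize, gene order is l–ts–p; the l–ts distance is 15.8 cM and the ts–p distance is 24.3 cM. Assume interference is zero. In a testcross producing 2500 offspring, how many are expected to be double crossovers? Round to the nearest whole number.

Map distances give recombination frequencies of 0.158 and 0.243 for the two intervals.
With no interference, expected double-crossover frequency = 0.158 × 0.243 = 0.03839.
Expected number = 0.03839 × 2500 = 95.98 ≈ 96.

96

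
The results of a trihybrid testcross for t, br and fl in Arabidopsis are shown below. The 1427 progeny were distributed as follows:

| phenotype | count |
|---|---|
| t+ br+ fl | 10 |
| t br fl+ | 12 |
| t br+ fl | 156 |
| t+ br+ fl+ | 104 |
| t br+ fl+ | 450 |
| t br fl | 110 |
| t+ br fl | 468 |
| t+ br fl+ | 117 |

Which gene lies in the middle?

The two most frequent reciprocal classes, t br+ fl+ and t+ br fl, are the parental types, so the F1 was t br+ fl+ / t+ br fl.
The two rarest classes, t br fl+ and t+ br+ fl, are the double crossovers. Comparing them with the parentals, only the br allele has switched, so br is the middle locus and the order is fl – br – t.

br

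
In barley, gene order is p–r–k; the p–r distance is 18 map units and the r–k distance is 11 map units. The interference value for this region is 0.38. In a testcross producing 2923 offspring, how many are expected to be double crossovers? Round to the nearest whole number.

36

Map distances give recombination frequencies of 0.180 and 0.110 for the two intervals.
With interference 0.38 (so coincidence = 0.62), expected double-crossover frequency = 0.180 × 0.110 × 0.62 = 0.01228.
Expected number = 0.01228 × 2923 = 35.88 ≈ 36.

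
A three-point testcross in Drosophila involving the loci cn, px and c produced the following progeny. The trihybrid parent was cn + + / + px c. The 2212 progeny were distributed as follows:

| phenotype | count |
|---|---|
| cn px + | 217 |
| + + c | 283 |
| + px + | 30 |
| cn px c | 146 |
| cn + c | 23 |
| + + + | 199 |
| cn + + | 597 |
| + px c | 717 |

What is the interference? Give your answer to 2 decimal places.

0.47

The two rarest classes, cn + c and + px +, are the double crossovers. Comparing them with the parentals, only the c allele has switched, so c is the middle locus and the order is px – c – cn.
px–c: (500 + 53)/2212 = 0.2500; c–cn: (345 + 53)/2212 = 0.1799.
Expected DCO frequency = 0.2500 × 0.1799 ≈ 0.04498; observed = 53/2212 ≈ 0.02396.
Coefficient of coincidence = 0.02396/0.04498 ≈ 0.53; interference = 1 − 0.53 = 0.47.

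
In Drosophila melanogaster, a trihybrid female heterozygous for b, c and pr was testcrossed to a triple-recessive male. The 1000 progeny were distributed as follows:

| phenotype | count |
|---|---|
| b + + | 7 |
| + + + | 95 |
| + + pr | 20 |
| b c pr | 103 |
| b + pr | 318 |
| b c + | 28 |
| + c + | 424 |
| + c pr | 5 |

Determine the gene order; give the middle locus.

The two most frequent reciprocal classes, + c + and b + pr, are the parental types, so the F1 was + c + / b + pr.
The two rarest classes, + c pr and b + +, are the double crossovers. Comparing them with the parentals, only the pr allele has switched, so pr is the middle locus and the order is c – pr – b.

pr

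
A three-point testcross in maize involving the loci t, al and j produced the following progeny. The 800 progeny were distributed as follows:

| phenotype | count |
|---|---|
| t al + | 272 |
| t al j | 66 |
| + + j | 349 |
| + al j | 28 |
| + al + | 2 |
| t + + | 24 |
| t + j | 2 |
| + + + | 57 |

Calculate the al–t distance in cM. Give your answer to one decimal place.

7.0 cM

The two most frequent reciprocal classes, + + j and t al +, are the parental types, so the F1 was + + j / t al +.
The two rarest classes, t + j and + al +, are the double crossovers. Comparing them with the parentals, only the t allele has switched, so t is the middle locus and the order is j – t – al.
Crossovers in the t–al interval produce the single-crossover classes + al j and t + + (28 + 24 = 52) plus the double crossovers (4).
RF(t–al) = (52 + 4) / 800 = 56/800 = 0.0700 → 7.0 cM.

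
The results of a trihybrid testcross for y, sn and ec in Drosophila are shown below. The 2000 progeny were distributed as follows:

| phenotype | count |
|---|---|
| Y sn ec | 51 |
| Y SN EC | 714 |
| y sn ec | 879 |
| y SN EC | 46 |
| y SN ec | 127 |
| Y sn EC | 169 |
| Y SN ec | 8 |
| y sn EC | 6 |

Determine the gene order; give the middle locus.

ec

The two most frequent reciprocal classes, Y SN EC and y sn ec, are the parental types, so the F1 was Y SN EC / y sn ec.
The two rarest classes, Y SN ec and y sn EC, are the double crossovers. Comparing them with the parentals, only the ec allele has switched, so ec is the middle locus and the order is sn – ec – y.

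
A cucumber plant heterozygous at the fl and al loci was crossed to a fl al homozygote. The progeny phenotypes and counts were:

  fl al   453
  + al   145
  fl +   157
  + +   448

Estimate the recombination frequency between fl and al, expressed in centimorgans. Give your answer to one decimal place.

The two most frequent classes, + + (448) and fl al (453), are the parental types, so the F1 was + + / fl al.
The recombinant classes are + al and fl +: 145 + 157 = 302.
Recombination frequency = 302/1203 = 0.2510 ≈ 25.1%, i.e. 25.1 centimorgans.

25.1 centimorgans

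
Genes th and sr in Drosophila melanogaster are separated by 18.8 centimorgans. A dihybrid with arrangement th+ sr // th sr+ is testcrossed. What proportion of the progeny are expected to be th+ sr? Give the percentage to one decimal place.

A map distance of 18.8 centimorgans corresponds to a recombination frequency of 0.188.
The F1 is th+ sr / th sr+, so th+ sr is a parental gamete class with expected frequency (1 − r)/2 = 0.812/2 = 0.4060.
That is 0.4060 = 40.6% of the progeny.

40.6%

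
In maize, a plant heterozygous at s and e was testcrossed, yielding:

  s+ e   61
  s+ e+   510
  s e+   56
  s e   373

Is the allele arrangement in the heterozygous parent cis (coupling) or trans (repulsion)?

cis

The two most frequent classes are s+ e+ (510) and s e (373); these are the parental (non-recombinant) types.
So the F1 carried s+ e+ on one chromosome and s e on the other — the recessive alleles are on the same chromosome (cis / coupling).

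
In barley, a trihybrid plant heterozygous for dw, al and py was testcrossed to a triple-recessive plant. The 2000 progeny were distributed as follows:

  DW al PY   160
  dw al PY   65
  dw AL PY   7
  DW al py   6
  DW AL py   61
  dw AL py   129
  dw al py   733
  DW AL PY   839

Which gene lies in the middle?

dw

The two most frequent reciprocal classes, DW AL PY and dw al py, are the parental types, so the F1 was DW AL PY / dw al py.
The two rarest classes, dw AL PY and DW al py, are the double crossovers. Comparing them with the parentals, only the dw allele has switched, so dw is the middle locus and the order is py – dw – al.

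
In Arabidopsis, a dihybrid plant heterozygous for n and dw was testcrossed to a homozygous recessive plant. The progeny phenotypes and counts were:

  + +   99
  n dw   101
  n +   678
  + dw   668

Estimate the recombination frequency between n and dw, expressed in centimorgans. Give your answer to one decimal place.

12.9 centimorgans

The two most frequent classes, + dw (668) and n + (678), are the parental types, so the F1 was + dw / n +.
The recombinant classes are + + and n dw: 99 + 101 = 200.
Recombination frequency = 200/1546 = 0.1294 ≈ 12.9%, i.e. 12.9 centimorgans.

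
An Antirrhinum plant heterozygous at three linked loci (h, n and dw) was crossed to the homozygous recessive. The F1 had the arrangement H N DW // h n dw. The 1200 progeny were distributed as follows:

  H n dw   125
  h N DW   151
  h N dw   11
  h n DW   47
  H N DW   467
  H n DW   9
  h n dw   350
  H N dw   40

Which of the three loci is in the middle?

The two rarest classes, H n DW and h N dw, are the double crossovers. Comparing them with the parentals, only the n allele has switched, so n is the middle locus and the order is h – n – dw.

n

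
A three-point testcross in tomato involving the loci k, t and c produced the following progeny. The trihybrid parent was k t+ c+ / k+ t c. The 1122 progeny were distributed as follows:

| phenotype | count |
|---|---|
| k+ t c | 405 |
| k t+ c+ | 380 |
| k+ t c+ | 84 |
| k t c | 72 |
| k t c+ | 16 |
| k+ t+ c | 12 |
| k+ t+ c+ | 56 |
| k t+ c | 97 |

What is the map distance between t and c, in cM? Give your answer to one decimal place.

18.6 cM

The two rarest classes, k t c+ and k+ t+ c, are the double crossovers. Comparing them with the parentals, only the t allele has switched, so t is the middle locus and the order is k – t – c.
Crossovers in the t–c interval produce the single-crossover classes k t+ c and k+ t c+ (97 + 84 = 181) plus the double crossovers (28).
RF(t–c) = (181 + 28) / 1122 = 209/1122 = 0.1863 → 18.6 cM.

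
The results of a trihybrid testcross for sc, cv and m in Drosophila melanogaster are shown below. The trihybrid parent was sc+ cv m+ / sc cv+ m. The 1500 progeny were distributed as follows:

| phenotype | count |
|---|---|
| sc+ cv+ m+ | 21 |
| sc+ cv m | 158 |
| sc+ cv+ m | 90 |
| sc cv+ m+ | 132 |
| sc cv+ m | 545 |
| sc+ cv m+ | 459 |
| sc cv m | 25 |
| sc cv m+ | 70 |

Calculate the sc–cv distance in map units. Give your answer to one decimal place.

13.7 map units

The two rarest classes, sc+ cv+ m+ and sc cv m, are the double crossovers. Comparing them with the parentals, only the cv allele has switched, so cv is the middle locus and the order is m – cv – sc.
Crossovers in the cv–sc interval produce the single-crossover classes sc cv m+ and sc+ cv+ m (70 + 90 = 160) plus the double crossovers (46).
RF(cv–sc) = (160 + 46) / 1500 = 206/1500 = 0.1373 → 13.7 map units.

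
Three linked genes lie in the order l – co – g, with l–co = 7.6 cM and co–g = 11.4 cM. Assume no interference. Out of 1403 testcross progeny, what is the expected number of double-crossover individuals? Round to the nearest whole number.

12

Map distances give recombination frequencies of 0.076 and 0.114 for the two intervals.
With no interference, expected double-crossover frequency = 0.076 × 0.114 = 0.00866.
Expected number = 0.00866 × 1403 = 12.16 ≈ 12.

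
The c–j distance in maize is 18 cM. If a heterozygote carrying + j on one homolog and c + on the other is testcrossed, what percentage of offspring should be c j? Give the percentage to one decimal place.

9.0%

A map distance of 18 cM corresponds to a recombination frequency of 0.180.
The F1 is + j / c +, so c j is a recombinant gamete class with expected frequency r/2 = 0.180/2 = 0.0900.
That is 0.0900 = 9.0% of the progeny.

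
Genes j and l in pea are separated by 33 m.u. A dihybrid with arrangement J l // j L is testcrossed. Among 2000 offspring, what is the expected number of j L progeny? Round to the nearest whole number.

A map distance of 33 m.u. corresponds to a recombination frequency of 0.330.
The F1 is J l / j L, so j L is a parental gamete class with expected frequency (1 − r)/2 = 0.670/2 = 0.3350.
Expected number = 0.3350 × 2000 = 670.00 ≈ 670.

670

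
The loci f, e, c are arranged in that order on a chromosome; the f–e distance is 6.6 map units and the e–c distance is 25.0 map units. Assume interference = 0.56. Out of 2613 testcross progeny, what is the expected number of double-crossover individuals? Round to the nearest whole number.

19

Map distances give recombination frequencies of 0.066 and 0.250 for the two intervals.
With interference 0.56 (so coincidence = 0.44), expected double-crossover frequency = 0.066 × 0.250 × 0.44 = 0.00726.
Expected number = 0.00726 × 2613 = 18.97 ≈ 19.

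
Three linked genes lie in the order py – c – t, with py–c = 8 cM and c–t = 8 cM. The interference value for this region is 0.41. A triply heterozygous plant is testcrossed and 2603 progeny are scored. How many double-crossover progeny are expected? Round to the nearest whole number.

Map distances give recombination frequencies of 0.080 and 0.080 for the two intervals.
With interference 0.41 (so coincidence = 0.59), expected double-crossover frequency = 0.080 × 0.080 × 0.59 = 0.00378.
Expected number = 0.00378 × 2603 = 9.83 ≈ 10.

10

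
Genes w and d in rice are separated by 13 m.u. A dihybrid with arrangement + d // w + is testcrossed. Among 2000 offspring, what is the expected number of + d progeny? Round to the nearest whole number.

A map distance of 13 m.u. corresponds to a recombination frequency of 0.130.
The F1 is + d / w +, so + d is a parental gamete class with expected frequency (1 − r)/2 = 0.870/2 = 0.4350.
Expected number = 0.4350 × 2000 = 870.00 ≈ 870.

870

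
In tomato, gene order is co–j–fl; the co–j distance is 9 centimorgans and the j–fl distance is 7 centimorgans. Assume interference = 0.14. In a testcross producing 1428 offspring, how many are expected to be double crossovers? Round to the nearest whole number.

Map distances give recombination frequencies of 0.090 and 0.070 for the two intervals.
With interference 0.14 (so coincidence = 0.86), expected double-crossover frequency = 0.090 × 0.070 × 0.86 = 0.00542.
Expected number = 0.00542 × 1428 = 7.74 ≈ 8.

8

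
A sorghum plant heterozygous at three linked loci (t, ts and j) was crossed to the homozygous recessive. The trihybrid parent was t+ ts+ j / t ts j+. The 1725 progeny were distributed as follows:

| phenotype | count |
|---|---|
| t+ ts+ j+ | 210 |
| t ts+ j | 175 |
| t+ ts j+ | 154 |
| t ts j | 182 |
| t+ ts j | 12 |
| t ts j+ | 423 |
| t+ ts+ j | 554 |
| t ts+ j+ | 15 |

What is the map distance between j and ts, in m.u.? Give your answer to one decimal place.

24.3 m.u.

The two rarest classes, t+ ts j and t ts+ j+, are the double crossovers. Comparing them with the parentals, only the ts allele has switched, so ts is the middle locus and the order is j – ts – t.
Crossovers in the j–ts interval produce the single-crossover classes t+ ts+ j+ and t ts j (210 + 182 = 392) plus the double crossovers (27).
RF(j–ts) = (392 + 27) / 1725 = 419/1725 = 0.2429 → 24.3 m.u.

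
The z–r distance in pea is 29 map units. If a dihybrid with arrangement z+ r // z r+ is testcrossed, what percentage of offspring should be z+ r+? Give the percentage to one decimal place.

14.5%

A map distance of 29 map units corresponds to a recombination frequency of 0.290.
The F1 is z+ r / z r+, so z+ r+ is a recombinant gamete class with expected frequency r/2 = 0.290/2 = 0.1450.
That is 0.1450 = 14.5% of the progeny.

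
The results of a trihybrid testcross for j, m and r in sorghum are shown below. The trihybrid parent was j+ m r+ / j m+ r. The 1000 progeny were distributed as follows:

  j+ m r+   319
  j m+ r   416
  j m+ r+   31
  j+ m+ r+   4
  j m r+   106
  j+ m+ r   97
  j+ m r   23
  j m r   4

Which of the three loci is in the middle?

m

The two rarest classes, j+ m+ r+ and j m r, are the double crossovers. Comparing them with the parentals, only the m allele has switched, so m is the middle locus and the order is j – m – r.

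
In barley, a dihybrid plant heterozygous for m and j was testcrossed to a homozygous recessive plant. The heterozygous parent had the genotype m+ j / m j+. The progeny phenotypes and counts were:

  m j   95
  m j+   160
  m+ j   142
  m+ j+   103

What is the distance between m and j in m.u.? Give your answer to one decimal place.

39.6 m.u.

The recombinant classes are m+ j+ and m j: 103 + 95 = 198.
Recombination frequency = 198/500 = 0.3960 ≈ 39.6%, i.e. 39.6 m.u.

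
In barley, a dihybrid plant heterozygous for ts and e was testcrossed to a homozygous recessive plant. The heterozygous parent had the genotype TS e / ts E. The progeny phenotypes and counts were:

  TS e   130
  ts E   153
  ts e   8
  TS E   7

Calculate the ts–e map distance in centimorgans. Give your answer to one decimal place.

The recombinant classes are TS E and ts e: 7 + 8 = 15.
Recombination frequency = 15/298 = 0.0503 ≈ 5.0%, i.e. 5.0 centimorgans.

5.0 centimorgans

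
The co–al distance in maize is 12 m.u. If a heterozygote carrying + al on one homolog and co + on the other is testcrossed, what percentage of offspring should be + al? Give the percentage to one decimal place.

44.0%

A map distance of 12 m.u. corresponds to a recombination frequency of 0.120.
The F1 is + al / co +, so + al is a parental gamete class with expected frequency (1 − r)/2 = 0.880/2 = 0.4400.
That is 0.4400 = 44.0% of the progeny.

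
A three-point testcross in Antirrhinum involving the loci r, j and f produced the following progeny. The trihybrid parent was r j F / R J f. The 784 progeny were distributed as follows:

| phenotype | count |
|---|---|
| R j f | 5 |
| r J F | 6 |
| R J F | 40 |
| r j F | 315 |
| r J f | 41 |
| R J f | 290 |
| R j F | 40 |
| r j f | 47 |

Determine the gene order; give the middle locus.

j

The two rarest classes, r J F and R j f, are the double crossovers. Comparing them with the parentals, only the j allele has switched, so j is the middle locus and the order is r – j – f.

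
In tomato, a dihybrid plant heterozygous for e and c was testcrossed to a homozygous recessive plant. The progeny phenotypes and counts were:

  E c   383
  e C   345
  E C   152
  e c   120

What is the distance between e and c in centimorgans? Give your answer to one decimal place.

The two most frequent classes, E c (383) and e C (345), are the parental types, so the F1 was E c / e C.
The recombinant classes are E C and e c: 152 + 120 = 272.
Recombination frequency = 272/1000 = 0.2720 ≈ 27.2%, i.e. 27.2 centimorgans.

27.2 centimorgans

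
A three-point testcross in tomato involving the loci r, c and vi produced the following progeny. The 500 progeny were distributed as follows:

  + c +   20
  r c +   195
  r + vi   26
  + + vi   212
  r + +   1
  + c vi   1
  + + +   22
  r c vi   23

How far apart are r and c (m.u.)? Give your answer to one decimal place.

The two most frequent reciprocal classes, r c + and + + vi, are the parental types, so the F1 was r c + / + + vi.
The two rarest classes, r + + and + c vi, are the double crossovers. Comparing them with the parentals, only the c allele has switched, so c is the middle locus and the order is vi – c – r.
Crossovers in the c–r interval produce the single-crossover classes + c + and r + vi (20 + 26 = 46) plus the double crossovers (2).
RF(c–r) = (46 + 2) / 500 = 48/500 = 0.0960 → 9.6 m.u.

9.6 m.u.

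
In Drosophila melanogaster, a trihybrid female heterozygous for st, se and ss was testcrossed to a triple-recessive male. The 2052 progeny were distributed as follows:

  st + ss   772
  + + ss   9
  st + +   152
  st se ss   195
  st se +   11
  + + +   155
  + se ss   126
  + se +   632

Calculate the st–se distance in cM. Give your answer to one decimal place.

18.0 cM

The two most frequent reciprocal classes, + se + and st + ss, are the parental types, so the F1 was + se + / st + ss.
The two rarest classes, st se + and + + ss, are the double crossovers. Comparing them with the parentals, only the st allele has switched, so st is the middle locus and the order is ss – st – se.
Crossovers in the st–se interval produce the single-crossover classes + + + and st se ss (155 + 195 = 350) plus the double crossovers (20).
RF(st–se) = (350 + 20) / 2052 = 370/2052 = 0.1803 → 18.0 cM.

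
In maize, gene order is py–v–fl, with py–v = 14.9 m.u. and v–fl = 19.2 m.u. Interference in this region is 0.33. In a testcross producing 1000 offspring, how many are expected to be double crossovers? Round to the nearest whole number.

Map distances give recombination frequencies of 0.149 and 0.192 for the two intervals.
With interference 0.33 (so coincidence = 0.67), expected double-crossover frequency = 0.149 × 0.192 × 0.67 = 0.01917.
Expected number = 0.01917 × 1000 = 19.17 ≈ 19.

19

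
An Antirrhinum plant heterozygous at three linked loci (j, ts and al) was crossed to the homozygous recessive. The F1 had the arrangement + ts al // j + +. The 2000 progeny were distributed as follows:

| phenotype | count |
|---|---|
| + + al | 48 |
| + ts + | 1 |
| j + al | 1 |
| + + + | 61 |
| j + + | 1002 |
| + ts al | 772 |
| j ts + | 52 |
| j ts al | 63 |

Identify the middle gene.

al

The two rarest classes, + ts + and j + al, are the double crossovers. Comparing them with the parentals, only the al allele has switched, so al is the middle locus and the order is ts – al – j.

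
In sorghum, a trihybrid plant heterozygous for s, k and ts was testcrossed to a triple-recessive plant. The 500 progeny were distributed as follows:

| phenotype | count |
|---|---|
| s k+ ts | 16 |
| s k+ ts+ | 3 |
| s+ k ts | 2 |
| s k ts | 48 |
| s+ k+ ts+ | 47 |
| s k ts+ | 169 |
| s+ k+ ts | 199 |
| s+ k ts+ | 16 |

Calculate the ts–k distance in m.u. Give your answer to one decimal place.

20.0 m.u.

The two most frequent reciprocal classes, s k ts+ and s+ k+ ts, are the parental types, so the F1 was s k ts+ / s+ k+ ts.
The two rarest classes, s k+ ts+ and s+ k ts, are the double crossovers. Comparing them with the parentals, only the k allele has switched, so k is the middle locus and the order is s – k – ts.
Crossovers in the k–ts interval produce the single-crossover classes s k ts and s+ k+ ts+ (48 + 47 = 95) plus the double crossovers (5).
RF(k–ts) = (95 + 5) / 500 = 100/500 = 0.2000 → 20.0 m.u.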